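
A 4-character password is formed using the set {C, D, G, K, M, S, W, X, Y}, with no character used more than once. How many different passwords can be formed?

With no repetition, fill the 4 characters in order: 9 choices, then 8, down to 6.
That product is 9 × 8 × 7 × 6 = 3024.

3024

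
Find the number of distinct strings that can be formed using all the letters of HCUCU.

The 5 letters of HCUCU have repeats: C appearing twice and U appearing twice.
Dividing 5! = 120 by 2!·2! = 4 for the repeated letters gives 30.

30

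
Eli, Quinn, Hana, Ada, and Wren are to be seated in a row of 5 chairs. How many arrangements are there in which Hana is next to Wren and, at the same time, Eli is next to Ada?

Treat {Hana,Wren} as one block (2 orders) and {Eli,Ada} as another (2 orders).
That leaves 3 units to arrange: 2 × 2 × 3! = 4 × 6 = 24.

24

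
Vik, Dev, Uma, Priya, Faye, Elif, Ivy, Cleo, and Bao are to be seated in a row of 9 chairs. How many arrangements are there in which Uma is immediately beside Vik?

Glue Uma and Vik into one block (2 internal orders), leaving 8 units to arrange in a row.
So the count is 2·(8)! = 80640.

80640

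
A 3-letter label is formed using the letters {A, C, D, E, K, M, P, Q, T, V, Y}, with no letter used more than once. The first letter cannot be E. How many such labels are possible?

900

The first letter has 11−1 = 10 choices (anything except E).
The remaining 2 letters are filled from the other 10 symbols without repetition: 10 × 9 = 90.
Total: 10 × 90 = 900.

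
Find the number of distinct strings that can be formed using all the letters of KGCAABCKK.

15120

Letter multiplicities in KGCAABCKK: A×2, B×1, C×2, G×1, K×3.
So there are 9! / (3!·2!·2!) = 15120 distinguishable arrangements.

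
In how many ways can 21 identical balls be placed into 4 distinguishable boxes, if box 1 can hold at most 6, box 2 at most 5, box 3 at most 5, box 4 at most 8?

Without the upper bounds there are C(24,3) = 2024 ways to split 21 among 4 boxes.
Subtract solutions that violate a single cap (substitute x_i' = x_i − (cap_i+1)): x_1 ≥ 7 gives C(17,3) = 680; x_2 ≥ 6 gives C(18,3) = 816; x_3 ≥ 6 gives C(18,3) = 816; x_4 ≥ 9 gives C(15,3) = 455. Together 2767.
Add back pairs where two caps are both exceeded: 165 + 165 + 56 + 220 + 84 + 84 = 774.
Subtract triples: 10 + 0 + 0 + 1 = 11.
By inclusion–exclusion the count is 2024 − 2767 + 774 − 11 = 20.

20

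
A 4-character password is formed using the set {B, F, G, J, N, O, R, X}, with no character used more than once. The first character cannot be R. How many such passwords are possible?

The first character has 8−1 = 7 choices (anything except R).
The remaining 3 characters are filled from the other 7 symbols without repetition: 7 × 6 × 5 = 210.
Total: 7 × 210 = 1470.

1470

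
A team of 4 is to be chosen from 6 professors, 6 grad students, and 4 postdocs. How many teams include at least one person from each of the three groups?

With no constraint there are C(16,4) = 1820 possible selections.
Selections missing a whole group: no professors → C(10,4) = 210; no grad students → C(10,4) = 210; no postdocs → C(12,4) = 495.
Add back selections omitting two groups (i.e. drawn from a single group): C(6,4) + C(6,4) + C(4,4) = 31.
By inclusion–exclusion: 1820 − 915 + 31 = 936.

936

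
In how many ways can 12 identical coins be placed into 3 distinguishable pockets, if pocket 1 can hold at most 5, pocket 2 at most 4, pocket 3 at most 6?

10

By stars and bars, unrestricted non-negative solutions to x_1+…+x_3 = 12 number C(12+2,2) = 91.
Subtract solutions that violate a single cap (substitute x_i' = x_i − (cap_i+1)): x_1 ≥ 6 gives C(8,2) = 28; x_2 ≥ 5 gives C(9,2) = 36; x_3 ≥ 7 gives C(7,2) = 21. Together 85.
Add back pairs where two caps are both exceeded: 3 + 0 + 1 = 4.
By inclusion–exclusion the count is 91 − 85 + 4 = 10.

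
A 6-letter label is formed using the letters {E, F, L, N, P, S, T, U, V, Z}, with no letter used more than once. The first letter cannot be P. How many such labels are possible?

The first letter has 10−1 = 9 choices (anything except P).
The remaining 5 letters are filled from the other 9 symbols without repetition: 9 × 8 × 7 × 6 × 5 = 15120.
Total: 9 × 15120 = 136080.

136080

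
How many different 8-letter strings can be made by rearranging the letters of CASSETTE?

CASSETTE has 8 letters with E appearing twice, S appearing twice, and T appearing twice.
The number of distinct arrangements is 8!/(2!·2!·2!) = 40320/8 = 5040.

5040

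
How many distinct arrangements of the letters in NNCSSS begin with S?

30

Fix S in the first position and arrange the remaining 5 letters.
Those 5 letters have N appearing twice and S appearing twice, giving (5)!/(2!·2!) = 30.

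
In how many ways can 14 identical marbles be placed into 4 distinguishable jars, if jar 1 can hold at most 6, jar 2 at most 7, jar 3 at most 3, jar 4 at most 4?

Ignoring the caps, the number of non-negative solutions to x_1+…+x_4 = 14 is C(17,3) = 680.
Subtract solutions that violate a single cap (substitute x_i' = x_i − (cap_i+1)): x_1 ≥ 7 gives C(10,3) = 120; x_2 ≥ 8 gives C(9,3) = 84; x_3 ≥ 4 gives C(13,3) = 286; x_4 ≥ 5 gives C(12,3) = 220. Together 710.
Add back pairs where two caps are both exceeded: 0 + 20 + 10 + 10 + 4 + 56 = 100.
By inclusion–exclusion the count is 680 − 710 + 100 = 70.

70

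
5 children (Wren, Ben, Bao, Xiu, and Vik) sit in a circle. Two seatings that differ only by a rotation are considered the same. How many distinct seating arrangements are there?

24

Fix one person's seat to break rotational symmetry; the remaining 4 people can be arranged in (4)! = 24 ways.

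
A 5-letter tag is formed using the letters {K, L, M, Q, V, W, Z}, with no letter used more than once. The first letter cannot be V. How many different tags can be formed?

2160

The first letter has 7−1 = 6 choices (anything except V).
The remaining 4 letters are filled from the other 6 symbols without repetition: 6 × 5 × 4 × 3 = 360.
Total: 6 × 360 = 2160.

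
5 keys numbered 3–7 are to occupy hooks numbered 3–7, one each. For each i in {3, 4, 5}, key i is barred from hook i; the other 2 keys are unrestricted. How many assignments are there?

Let Aᵢ (for i ∈ {3, 4, 5}) be the placements that put key i in its forbidden hook. Any j of these fix j positions, leaving (5−j)! ways to fill the rest, and there are C(3,j) ways to pick which j.
By inclusion–exclusion, the number of valid placements is Σ_{j=0}^{3} (−1)^j C(3,j)·(5−j)!.
Computing: 120 − 72 + 18 − 2 = 64.

64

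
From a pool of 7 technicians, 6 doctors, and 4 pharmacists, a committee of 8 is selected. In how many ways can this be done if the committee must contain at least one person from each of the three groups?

22813

With no constraint there are C(17,8) = 24310 possible selections.
Subtract selections that omit an entire group: no technicians → C(10,8) = 45; no doctors → C(11,8) = 165; no pharmacists → C(13,8) = 1287.
Add back selections omitting two groups (i.e. drawn from a single group): C(7,8) + C(6,8) + C(4,8) = 0.
By inclusion–exclusion: 24310 − 1497 + 0 = 22813.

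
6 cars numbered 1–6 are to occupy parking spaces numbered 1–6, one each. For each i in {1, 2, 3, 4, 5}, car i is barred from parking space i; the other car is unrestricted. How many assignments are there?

309

Let Aᵢ (for 1 ≤ i ≤ 5) be the placements that put car i in its forbidden parking space. Any j of these fix j positions, leaving (6−j)! ways to fill the rest, and there are C(5,j) ways to pick which j.
By inclusion–exclusion, the number of valid placements is Σ_{j=0}^{5} (−1)^j C(5,j)·(6−j)!.
Computing: 720 − 600 + 240 − 60 + 10 − 1 = 309.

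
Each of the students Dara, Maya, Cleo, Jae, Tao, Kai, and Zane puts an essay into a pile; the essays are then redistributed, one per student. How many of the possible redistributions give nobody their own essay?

Count assignments avoiding every fixed point. For any j of the 7 students fixed to their own essay, the other 7−j can be arranged in (7−j)! ways.
By inclusion–exclusion this is Σ_{j=0}^{7} (−1)^j C(7,j)·(7−j)!.
Computing: 5040 − 5040 + 2520 − 840 + 210 − 42 + 7 − 1 = 1854.

1854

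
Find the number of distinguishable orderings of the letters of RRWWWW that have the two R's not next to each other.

There are 6!/(4!·2!) = 15 arrangements of RRWWWW in total.
If the two R's are adjacent, glue them into one block, leaving 5 items to arrange: (5)!/(4!) = 5 ways.
Hence 15 − 5 = 10.

10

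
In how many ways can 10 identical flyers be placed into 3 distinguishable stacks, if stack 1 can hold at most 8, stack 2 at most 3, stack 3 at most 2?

By stars and bars, unrestricted non-negative solutions to x_1+…+x_3 = 10 number C(10+2,2) = 66.
Subtract solutions that violate a single cap (substitute x_i' = x_i − (cap_i+1)): x_1 ≥ 9 gives C(3,2) = 3; x_2 ≥ 4 gives C(8,2) = 28; x_3 ≥ 3 gives C(9,2) = 36. Together 67.
Add back pairs where two caps are both exceeded: 0 + 0 + 10 = 10.
By inclusion–exclusion the count is 66 − 67 + 10 = 9.

9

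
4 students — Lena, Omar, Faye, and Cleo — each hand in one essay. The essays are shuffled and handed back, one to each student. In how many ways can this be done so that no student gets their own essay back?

9

Count assignments avoiding every fixed point. For any j of the 4 students fixed to their own essay, the other 4−j can be arranged in (4−j)! ways.
By inclusion–exclusion this is Σ_{j=0}^{4} (−1)^j C(4,j)·(4−j)!.
Computing: 24 − 24 + 12 − 4 + 1 = 9.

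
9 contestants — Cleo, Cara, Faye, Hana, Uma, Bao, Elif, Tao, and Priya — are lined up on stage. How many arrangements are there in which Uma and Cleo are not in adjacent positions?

282240

There are 9! = 362880 arrangements in all. If Uma and Cleo are adjacent, merging them into one block gives 2·(8)! = 80640 arrangements.
So 362880 − 80640 = 282240 arrangements keep them apart.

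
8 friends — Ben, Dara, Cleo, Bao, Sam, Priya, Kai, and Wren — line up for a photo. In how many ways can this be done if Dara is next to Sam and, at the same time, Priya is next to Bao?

2880

Treat {Dara,Sam} as one block (2 orders) and {Priya,Bao} as another (2 orders).
That leaves 6 units to arrange: 2 × 2 × 6! = 4 × 720 = 2880.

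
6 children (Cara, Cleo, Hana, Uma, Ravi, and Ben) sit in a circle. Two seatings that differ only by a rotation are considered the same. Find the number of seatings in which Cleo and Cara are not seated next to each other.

72

Without the restriction there are (5)! = 120 seatings.
Those with Cleo next to Cara: fuse the pair into one unit and seat 5 units around a circle — 2·(4)! = 48.
Subtracting, 120 − 48 = 72.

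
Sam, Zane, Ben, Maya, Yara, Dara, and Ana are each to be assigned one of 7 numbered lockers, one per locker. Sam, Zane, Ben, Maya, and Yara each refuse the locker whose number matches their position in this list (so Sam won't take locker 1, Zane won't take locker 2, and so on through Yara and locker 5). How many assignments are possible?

2428

Let Aᵢ (for 1 ≤ i ≤ 5) be the placements that put person i in their forbidden locker. Any j of these fix j positions, leaving (7−j)! ways to fill the rest, and there are C(5,j) ways to pick which j.
By inclusion–exclusion, the number of valid placements is Σ_{j=0}^{5} (−1)^j C(5,j)·(7−j)!.
Computing: 5040 − 3600 + 1200 − 240 + 30 − 2 = 2428.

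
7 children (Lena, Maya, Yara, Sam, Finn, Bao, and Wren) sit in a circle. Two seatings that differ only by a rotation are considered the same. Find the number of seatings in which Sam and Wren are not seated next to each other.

480

All circular seatings of 7 people number (6)! = 720.
Seatings with Sam beside Wren: treat them as a block with 2 internal orders, giving 2 × (5)! = 240.
Subtracting, 720 − 240 = 480.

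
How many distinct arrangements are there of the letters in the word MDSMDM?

Letter multiplicities in MDSMDM: D×2, M×3, S×1.
So there are 6! / (3!·2!) = 60 distinguishable arrangements.

60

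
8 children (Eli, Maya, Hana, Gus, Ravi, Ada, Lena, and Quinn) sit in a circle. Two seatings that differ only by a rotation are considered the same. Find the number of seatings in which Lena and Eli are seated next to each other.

Treat {Lena, Eli} as one unit (2 internal orders) and seat the resulting 7 units around the table: (6)! circular arrangements.
So 2 × (6)! = 2 × 720 = 1440.

1440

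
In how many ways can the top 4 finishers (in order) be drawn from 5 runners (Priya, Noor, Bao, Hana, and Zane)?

There are 5 choices for 1st place, 4 for 2nd, and so on down to 2 for position 4.
That gives 5 × 4 × 3 × 2 = 120.

120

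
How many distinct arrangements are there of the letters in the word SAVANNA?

SAVANNA has 7 letters with A appearing 3 times and N appearing twice.
So there are 7! / (3!·2!) = 420 distinguishable arrangements.

420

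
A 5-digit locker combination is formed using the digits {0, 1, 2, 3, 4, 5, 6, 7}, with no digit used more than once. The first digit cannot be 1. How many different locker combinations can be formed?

5880

The first digit has 8−1 = 7 choices (anything except 1).
The remaining 4 digits are filled from the other 7 symbols without repetition: 7 × 6 × 5 × 4 = 840.
Total: 7 × 840 = 5880.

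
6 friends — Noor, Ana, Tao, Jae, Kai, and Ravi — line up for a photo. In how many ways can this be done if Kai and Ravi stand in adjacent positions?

240

Glue Kai and Ravi into one block (2 internal orders), leaving 5 units to arrange in a row.
So the count is 2·(5)! = 240.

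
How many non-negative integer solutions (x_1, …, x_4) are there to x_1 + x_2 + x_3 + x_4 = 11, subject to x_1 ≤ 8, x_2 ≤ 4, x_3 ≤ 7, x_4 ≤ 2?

106

By stars and bars, unrestricted non-negative solutions to x_1+…+x_4 = 11 number C(11+3,3) = 364.
Subtract solutions that violate a single cap (substitute x_i' = x_i − (cap_i+1)): x_1 ≥ 9 gives C(5,3) = 10; x_2 ≥ 5 gives C(9,3) = 84; x_3 ≥ 8 gives C(6,3) = 20; x_4 ≥ 3 gives C(11,3) = 165. Together 279.
Add back pairs where two caps are both exceeded: 0 + 0 + 0 + 0 + 20 + 1 = 21.
By inclusion–exclusion the count is 364 − 279 + 21 = 106.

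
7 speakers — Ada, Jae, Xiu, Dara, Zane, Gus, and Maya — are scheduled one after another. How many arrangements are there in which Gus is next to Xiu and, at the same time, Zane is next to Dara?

480

Treat {Gus,Xiu} as one block (2 orders) and {Zane,Dara} as another (2 orders).
That leaves 5 units to arrange: 2 × 2 × 5! = 4 × 120 = 480.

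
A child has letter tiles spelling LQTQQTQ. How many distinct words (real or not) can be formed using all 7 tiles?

105

Letter multiplicities in LQTQQTQ: L×1, Q×4, T×2.
The number of distinct arrangements is 7!/(4!·2!) = 5040/48 = 105.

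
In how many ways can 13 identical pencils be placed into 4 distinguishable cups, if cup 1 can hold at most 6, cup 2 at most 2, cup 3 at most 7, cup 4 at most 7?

118

By stars and bars, unrestricted non-negative solutions to x_1+…+x_4 = 13 number C(13+3,3) = 560.
Subtract solutions that violate a single cap (substitute x_i' = x_i − (cap_i+1)): x_1 ≥ 7 gives C(9,3) = 84; x_2 ≥ 3 gives C(13,3) = 286; x_3 ≥ 8 gives C(8,3) = 56; x_4 ≥ 8 gives C(8,3) = 56. Together 482.
Add back pairs where two caps are both exceeded: 20 + 0 + 0 + 10 + 10 + 0 = 40.
By inclusion–exclusion the count is 560 − 482 + 40 = 118.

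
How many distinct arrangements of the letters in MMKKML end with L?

Fix L in the last position and arrange the remaining 5 letters.
Those 5 letters have K appearing twice and M appearing 3 times, giving (5)!/(3!·2!) = 10.

10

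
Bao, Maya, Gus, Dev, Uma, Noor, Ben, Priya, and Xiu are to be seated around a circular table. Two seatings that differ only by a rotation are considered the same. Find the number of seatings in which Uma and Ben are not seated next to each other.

Without the restriction there are (8)! = 40320 seatings.
Seatings with Uma beside Ben: treat them as a block with 2 internal orders, giving 2 × (7)! = 10080.
Subtracting, 40320 − 10080 = 30240.

30240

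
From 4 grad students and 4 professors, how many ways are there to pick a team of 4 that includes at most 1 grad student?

Split by how many grad students are chosen (0 through 1).
Sum: C(4,0)·C(4,4) + C(4,1)·C(4,3) = 1 + 16 = 17.

17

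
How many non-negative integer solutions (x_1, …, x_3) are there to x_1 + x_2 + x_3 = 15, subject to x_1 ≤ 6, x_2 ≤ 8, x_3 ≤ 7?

28

By stars and bars, unrestricted non-negative solutions to x_1+…+x_3 = 15 number C(15+2,2) = 136.
Subtract solutions that violate a single cap (substitute x_i' = x_i − (cap_i+1)): x_1 ≥ 7 gives C(10,2) = 45; x_2 ≥ 9 gives C(8,2) = 28; x_3 ≥ 8 gives C(9,2) = 36. Together 109.
Add back pairs where two caps are both exceeded: 0 + 1 + 0 = 1.
By inclusion–exclusion the count is 136 − 109 + 1 = 28.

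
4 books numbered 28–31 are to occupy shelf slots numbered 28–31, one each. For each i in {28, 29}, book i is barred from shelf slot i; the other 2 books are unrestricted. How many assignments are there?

Let Aᵢ (for i ∈ {28, 29}) be the placements that put book i in its forbidden shelf slot. Any j of these fix j positions, leaving (4−j)! ways to fill the rest, and there are C(2,j) ways to pick which j.
By inclusion–exclusion, the number of valid placements is Σ_{j=0}^{2} (−1)^j C(2,j)·(4−j)!.
Computing: 24 − 12 + 2 = 14.

14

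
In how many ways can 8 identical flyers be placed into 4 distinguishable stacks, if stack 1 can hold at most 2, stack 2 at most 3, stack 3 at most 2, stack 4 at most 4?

18

Ignoring the caps, the number of non-negative solutions to x_1+…+x_4 = 8 is C(11,3) = 165.
Subtract solutions that violate a single cap (substitute x_i' = x_i − (cap_i+1)): x_1 ≥ 3 gives C(8,3) = 56; x_2 ≥ 4 gives C(7,3) = 35; x_3 ≥ 3 gives C(8,3) = 56; x_4 ≥ 5 gives C(6,3) = 20. Together 167.
Add back pairs where two caps are both exceeded: 4 + 10 + 1 + 4 + 0 + 1 = 20.
By inclusion–exclusion the count is 165 − 167 + 20 = 18.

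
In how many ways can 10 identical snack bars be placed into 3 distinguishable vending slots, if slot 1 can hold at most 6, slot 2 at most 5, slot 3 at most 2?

By stars and bars, unrestricted non-negative solutions to x_1+…+x_3 = 10 number C(10+2,2) = 66.
Subtract solutions that violate a single cap (substitute x_i' = x_i − (cap_i+1)): x_1 ≥ 7 gives C(5,2) = 10; x_2 ≥ 6 gives C(6,2) = 15; x_3 ≥ 3 gives C(9,2) = 36. Together 61.
Add back pairs where two caps are both exceeded: 0 + 1 + 3 = 4.
By inclusion–exclusion the count is 66 − 61 + 4 = 9.

9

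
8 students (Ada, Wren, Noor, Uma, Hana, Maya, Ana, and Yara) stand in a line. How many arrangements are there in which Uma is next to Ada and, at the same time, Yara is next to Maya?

Treat {Uma,Ada} as one block (2 orders) and {Yara,Maya} as another (2 orders).
That leaves 6 units to arrange: 2 × 2 × 6! = 4 × 720 = 2880.

2880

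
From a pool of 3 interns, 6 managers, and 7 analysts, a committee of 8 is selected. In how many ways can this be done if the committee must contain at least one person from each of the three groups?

Total 8-person selections from all 16: C(16,8) = 12870.
Subtract selections that omit an entire group: no interns → C(13,8) = 1287; no managers → C(10,8) = 45; no analysts → C(9,8) = 9.
Add back selections omitting two groups (i.e. drawn from a single group): C(3,8) + C(6,8) + C(7,8) = 0.
By inclusion–exclusion: 12870 − 1341 + 0 = 11529.

11529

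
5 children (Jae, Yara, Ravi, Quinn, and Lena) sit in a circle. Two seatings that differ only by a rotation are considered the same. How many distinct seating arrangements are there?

Fix one person's seat to break rotational symmetry; the remaining 4 people can be arranged in (4)! = 24 ways.

24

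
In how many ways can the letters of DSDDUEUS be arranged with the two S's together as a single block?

Treat the 2 copies of S as a single block. The multiset to arrange is then {SS, D, D, D, E, U, U}, 7 items in all.
That gives (7)!/(3!·2!) = 420 arrangements.

420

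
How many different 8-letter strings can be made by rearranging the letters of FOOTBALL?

10080

Letter multiplicities in FOOTBALL: A×1, B×1, F×1, L×2, O×2, T×1.
Dividing 8! = 40320 by 2!·2! = 4 for the repeated letters gives 10080.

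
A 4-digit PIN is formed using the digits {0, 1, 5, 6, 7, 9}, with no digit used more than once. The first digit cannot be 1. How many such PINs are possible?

300

The first digit has 6−1 = 5 choices (anything except 1).
The remaining 3 digits are filled from the other 5 symbols without repetition: 5 × 4 × 3 = 60.
Total: 5 × 60 = 300.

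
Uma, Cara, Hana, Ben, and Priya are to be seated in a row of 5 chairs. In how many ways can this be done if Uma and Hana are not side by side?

72

There are 5! = 120 arrangements in all. If Uma and Hana are adjacent, merging them into one block gives 2·(4)! = 48 arrangements.
Complementary counting: 120 − 48 = 72.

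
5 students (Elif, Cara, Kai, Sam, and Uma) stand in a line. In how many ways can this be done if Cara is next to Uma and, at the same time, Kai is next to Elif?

24

Treat {Cara,Uma} as one block (2 orders) and {Kai,Elif} as another (2 orders).
That leaves 3 units to arrange: 2 × 2 × 3! = 4 × 6 = 24.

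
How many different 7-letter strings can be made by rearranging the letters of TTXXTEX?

140

The 7 letters of TTXXTEX have repeats: T appearing 3 times and X appearing 3 times.
So there are 7! / (3!·3!) = 140 distinguishable arrangements.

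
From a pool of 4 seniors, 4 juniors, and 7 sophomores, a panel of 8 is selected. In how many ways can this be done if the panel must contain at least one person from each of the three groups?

6104

Total 8-person selections from all 15: C(15,8) = 6435.
Subtract selections that omit an entire group: no seniors → C(11,8) = 165; no juniors → C(11,8) = 165; no sophomores → C(8,8) = 1.
Add back selections omitting two groups (i.e. drawn from a single group): C(4,8) + C(4,8) + C(7,8) = 0.
By inclusion–exclusion: 6435 − 331 + 0 = 6104.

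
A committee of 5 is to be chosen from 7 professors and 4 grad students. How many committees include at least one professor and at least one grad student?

441

Unrestricted: C(11,5) = 462 ways to pick any 5 of the 11.
Subtract selections that omit an entire group: no professors → C(4,5) = 0; no grad students → C(7,5) = 21.
Both groups omitted at once is impossible, so 462 − 21 = 441.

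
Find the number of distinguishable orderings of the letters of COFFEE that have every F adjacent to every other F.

60

Treat the 2 copies of F as a single block. The multiset to arrange is then {FF, C, E, E, O}, 5 items in all.
That gives (5)!/(2!) = 60 arrangements.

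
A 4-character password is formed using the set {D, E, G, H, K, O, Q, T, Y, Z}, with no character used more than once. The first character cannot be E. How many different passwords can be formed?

The first character has 10−1 = 9 choices (anything except E).
The remaining 3 characters are filled from the other 9 symbols without repetition: 9 × 8 × 7 = 504.
Total: 9 × 504 = 4536.

4536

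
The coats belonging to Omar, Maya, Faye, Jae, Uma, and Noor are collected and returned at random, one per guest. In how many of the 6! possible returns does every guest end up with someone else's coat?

Count assignments avoiding every fixed point. For any j of the 6 guests fixed to their own coat, the other 6−j can be arranged in (6−j)! ways.
By inclusion–exclusion this is Σ_{j=0}^{6} (−1)^j C(6,j)·(6−j)!.
Computing: 720 − 720 + 360 − 120 + 30 − 6 + 1 = 265.

265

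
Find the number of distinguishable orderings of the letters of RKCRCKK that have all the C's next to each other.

Treat the 2 copies of C as a single block. The multiset to arrange is then {CC, K, K, K, R, R}, 6 items in all.
That gives (6)!/(3!·2!) = 60 arrangements.

60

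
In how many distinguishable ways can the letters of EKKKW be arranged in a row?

Letter multiplicities in EKKKW: E×1, K×3, W×1.
Dividing 5! = 120 by 3! = 6 for the repeated letters gives 20.

20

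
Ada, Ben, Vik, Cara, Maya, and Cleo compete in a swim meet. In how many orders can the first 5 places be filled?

This is an ordered selection of 5 from 6: P(6,5).
That gives 6 × 5 × 4 × 3 × 2 = 720.

720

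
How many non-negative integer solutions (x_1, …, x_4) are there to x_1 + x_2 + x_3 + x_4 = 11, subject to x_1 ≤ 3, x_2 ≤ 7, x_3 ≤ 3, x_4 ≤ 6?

Ignoring the caps, the number of non-negative solutions to x_1+…+x_4 = 11 is C(14,3) = 364.
Subtract solutions that violate a single cap (substitute x_i' = x_i − (cap_i+1)): x_1 ≥ 4 gives C(10,3) = 120; x_2 ≥ 8 gives C(6,3) = 20; x_3 ≥ 4 gives C(10,3) = 120; x_4 ≥ 7 gives C(7,3) = 35. Together 295.
Add back pairs where two caps are both exceeded: 0 + 20 + 1 + 0 + 0 + 1 = 22.
By inclusion–exclusion the count is 364 − 295 + 22 = 91.

91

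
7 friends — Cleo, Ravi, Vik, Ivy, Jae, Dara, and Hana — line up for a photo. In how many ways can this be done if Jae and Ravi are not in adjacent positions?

There are 7! = 5040 arrangements in all. If Jae and Ravi are adjacent, merging them into one block gives 2·(6)! = 1440 arrangements.
Complementary counting: 5040 − 1440 = 3600.

3600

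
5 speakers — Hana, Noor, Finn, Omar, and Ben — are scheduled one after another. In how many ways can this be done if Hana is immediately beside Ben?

48

Glue Hana and Ben into one block (2 internal orders), leaving 4 units to arrange in a row.
So the count is 2·(4)! = 48.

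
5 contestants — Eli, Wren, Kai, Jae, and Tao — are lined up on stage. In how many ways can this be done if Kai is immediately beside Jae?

48

Glue Kai and Jae into one block (2 internal orders), leaving 4 units to arrange in a row.
That gives 2 × 4! = 2 × 24 = 48.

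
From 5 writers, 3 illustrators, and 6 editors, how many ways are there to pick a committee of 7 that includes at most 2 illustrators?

3102

Split by how many illustrators are chosen (0 through 2).
Sum: C(3,0)·C(11,7) + C(3,1)·C(11,6) + C(3,2)·C(11,5) = 330 + 1386 + 1386 = 3102.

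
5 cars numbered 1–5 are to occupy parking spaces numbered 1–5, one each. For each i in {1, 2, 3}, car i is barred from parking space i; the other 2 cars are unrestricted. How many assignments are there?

Let Aᵢ (for i ∈ {1, 2, 3}) be the placements that put car i in its forbidden parking space. Any j of these fix j positions, leaving (5−j)! ways to fill the rest, and there are C(3,j) ways to pick which j.
By inclusion–exclusion, the number of valid placements is Σ_{j=0}^{3} (−1)^j C(3,j)·(5−j)!.
Computing: 120 − 72 + 18 − 2 = 64.

64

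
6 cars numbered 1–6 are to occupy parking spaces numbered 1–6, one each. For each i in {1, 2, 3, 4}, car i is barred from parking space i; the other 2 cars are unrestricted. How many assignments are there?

Let Aᵢ (for 1 ≤ i ≤ 4) be the placements that put car i in its forbidden parking space. Any j of these fix j positions, leaving (6−j)! ways to fill the rest, and there are C(4,j) ways to pick which j.
By inclusion–exclusion, the number of valid placements is Σ_{j=0}^{4} (−1)^j C(4,j)·(6−j)!.
Computing: 720 − 480 + 144 − 24 + 2 = 362.

362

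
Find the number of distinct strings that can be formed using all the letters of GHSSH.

Letter multiplicities in GHSSH: G×1, H×2, S×2.
The number of distinct arrangements is 5!/(2!·2!) = 120/4 = 30.

30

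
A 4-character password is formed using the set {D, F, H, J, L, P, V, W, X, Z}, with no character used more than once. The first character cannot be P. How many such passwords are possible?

The first character has 10−1 = 9 choices (anything except P).
The remaining 3 characters are filled from the other 9 symbols without repetition: 9 × 8 × 7 = 504.
Total: 9 × 504 = 4536.

4536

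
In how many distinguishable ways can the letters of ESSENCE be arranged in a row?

420

ESSENCE has 7 letters with E appearing 3 times and S appearing twice.
The number of distinct arrangements is 7!/(3!·2!) = 5040/12 = 420.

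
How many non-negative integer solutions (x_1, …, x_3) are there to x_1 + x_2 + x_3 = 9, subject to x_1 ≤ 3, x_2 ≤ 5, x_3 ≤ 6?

18

Ignoring the caps, the number of non-negative solutions to x_1+…+x_3 = 9 is C(11,2) = 55.
Subtract solutions that violate a single cap (substitute x_i' = x_i − (cap_i+1)): x_1 ≥ 4 gives C(7,2) = 21; x_2 ≥ 6 gives C(5,2) = 10; x_3 ≥ 7 gives C(4,2) = 6. Together 37.
No two caps can be exceeded simultaneously, so the pair terms are all 0.
By inclusion–exclusion the count is 55 − 37 + 0 = 18.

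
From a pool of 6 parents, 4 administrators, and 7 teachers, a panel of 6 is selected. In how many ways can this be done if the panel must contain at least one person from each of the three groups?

With no constraint there are C(17,6) = 12376 possible selections.
Selections missing a whole group: no parents → C(11,6) = 462; no administrators → C(13,6) = 1716; no teachers → C(10,6) = 210.
Add back selections omitting two groups (i.e. drawn from a single group): C(6,6) + C(4,6) + C(7,6) = 8.
By inclusion–exclusion: 12376 − 2388 + 8 = 9996.

9996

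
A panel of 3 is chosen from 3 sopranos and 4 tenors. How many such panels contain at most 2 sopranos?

Split by how many sopranos are chosen (0 through 2).
Sum: C(3,0)·C(4,3) + C(3,1)·C(4,2) + C(3,2)·C(4,1) = 4 + 18 + 12 = 34.

34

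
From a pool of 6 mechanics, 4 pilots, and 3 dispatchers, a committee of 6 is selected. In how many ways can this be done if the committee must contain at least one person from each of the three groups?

Unrestricted: C(13,6) = 1716 ways to pick any 6 of the 13.
Selections missing a whole group: no mechanics → C(7,6) = 7; no pilots → C(9,6) = 84; no dispatchers → C(10,6) = 210.
Add back selections omitting two groups (i.e. drawn from a single group): C(6,6) + C(4,6) + C(3,6) = 1.
By inclusion–exclusion: 1716 − 301 + 1 = 1416.

1416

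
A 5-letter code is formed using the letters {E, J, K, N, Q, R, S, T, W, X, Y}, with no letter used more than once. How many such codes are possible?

Choose and order 5 of the 11 symbols: the first letter has 11 options, the next 10, and so on down to 7.
11 × 10 × 9 × 8 × 7 = 55440.

55440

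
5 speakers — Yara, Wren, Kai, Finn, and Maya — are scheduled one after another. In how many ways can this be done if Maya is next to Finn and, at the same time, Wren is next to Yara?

24

Treat {Maya,Finn} as one block (2 orders) and {Wren,Yara} as another (2 orders).
That leaves 3 units to arrange: 2 × 2 × 3! = 4 × 6 = 24.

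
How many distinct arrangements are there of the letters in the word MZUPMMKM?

The 8 letters of MZUPMMKM have repeats: M appearing 4 times.
Dividing 8! = 40320 by 4! = 24 for the repeated letters gives 1680.

1680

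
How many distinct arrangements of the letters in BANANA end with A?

30

Fix A in the last position and arrange the remaining 5 letters.
Those 5 letters have A appearing twice and N appearing twice, giving (5)!/(2!·2!) = 30.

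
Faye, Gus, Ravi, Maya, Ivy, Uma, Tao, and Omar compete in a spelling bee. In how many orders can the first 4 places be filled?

1680

This is an ordered selection of 4 from 8: P(8,4).
That gives 8 × 7 × 6 × 5 = 1680.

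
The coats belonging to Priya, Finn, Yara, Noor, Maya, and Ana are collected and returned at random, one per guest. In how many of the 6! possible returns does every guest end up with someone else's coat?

This is the derangement count D_6: permutations of 6 items with no fixed point.
By inclusion–exclusion this is Σ_{j=0}^{6} (−1)^j C(6,j)·(6−j)!.
Computing: 720 − 720 + 360 − 120 + 30 − 6 + 1 = 265.

265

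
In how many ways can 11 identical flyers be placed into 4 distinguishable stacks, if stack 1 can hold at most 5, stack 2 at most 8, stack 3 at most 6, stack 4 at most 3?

148

By stars and bars, unrestricted non-negative solutions to x_1+…+x_4 = 11 number C(11+3,3) = 364.
Subtract solutions that violate a single cap (substitute x_i' = x_i − (cap_i+1)): x_1 ≥ 6 gives C(8,3) = 56; x_2 ≥ 9 gives C(5,3) = 10; x_3 ≥ 7 gives C(7,3) = 35; x_4 ≥ 4 gives C(10,3) = 120. Together 221.
Add back pairs where two caps are both exceeded: 0 + 0 + 4 + 0 + 0 + 1 = 5.
By inclusion–exclusion the count is 364 − 221 + 5 = 148.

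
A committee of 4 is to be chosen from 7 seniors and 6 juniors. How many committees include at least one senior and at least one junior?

665

Total 4-person selections from all 13: C(13,4) = 715.
Selections missing a whole group: no seniors → C(6,4) = 15; no juniors → C(7,4) = 35.
Both groups omitted at once is impossible, so 715 − 50 = 665.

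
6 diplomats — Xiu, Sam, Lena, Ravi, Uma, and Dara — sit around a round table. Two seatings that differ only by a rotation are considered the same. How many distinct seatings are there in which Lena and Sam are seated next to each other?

Treat {Lena, Sam} as one unit (2 internal orders) and seat the resulting 5 units around the table: (4)! circular arrangements.
So 2 × (4)! = 2 × 24 = 48.

48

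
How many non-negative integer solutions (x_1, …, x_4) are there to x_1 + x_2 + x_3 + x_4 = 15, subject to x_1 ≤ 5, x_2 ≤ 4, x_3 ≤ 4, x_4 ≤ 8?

75

Ignoring the caps, the number of non-negative solutions to x_1+…+x_4 = 15 is C(18,3) = 816.
Subtract solutions that violate a single cap (substitute x_i' = x_i − (cap_i+1)): x_1 ≥ 6 gives C(12,3) = 220; x_2 ≥ 5 gives C(13,3) = 286; x_3 ≥ 5 gives C(13,3) = 286; x_4 ≥ 9 gives C(9,3) = 84. Together 876.
Add back pairs where two caps are both exceeded: 35 + 35 + 1 + 56 + 4 + 4 = 135.
By inclusion–exclusion the count is 816 − 876 + 135 = 75.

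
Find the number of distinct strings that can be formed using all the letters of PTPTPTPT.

The 8 letters of PTPTPTPT have repeats: P appearing 4 times and T appearing 4 times.
So there are 8! / (4!·4!) = 70 distinguishable arrangements.

70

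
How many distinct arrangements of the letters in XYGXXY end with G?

10

Fix G in the last position and arrange the remaining 5 letters.
Those 5 letters have X appearing 3 times and Y appearing twice, giving (5)!/(3!·2!) = 10.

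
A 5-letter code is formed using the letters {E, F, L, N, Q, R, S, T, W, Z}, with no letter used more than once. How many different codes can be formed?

30240

This is a permutation of 5 out of 10: P(10,5) = 10!/5!.
10 × 9 × 8 × 7 × 6 = 30240.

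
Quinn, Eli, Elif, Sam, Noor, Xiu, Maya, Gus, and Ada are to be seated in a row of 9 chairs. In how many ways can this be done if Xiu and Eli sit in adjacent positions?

80640

Place the 7 others and the Xiu-Eli pair as 8 objects in a line; the pair has 2 internal arrangements.
That gives 2 × 8! = 2 × 40320 = 80640.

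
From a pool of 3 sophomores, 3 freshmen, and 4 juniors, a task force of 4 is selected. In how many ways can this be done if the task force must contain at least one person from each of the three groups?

126

Total 4-person selections from all 10: C(10,4) = 210.
Selections missing a whole group: no sophomores → C(7,4) = 35; no freshmen → C(7,4) = 35; no juniors → C(6,4) = 15.
Add back selections omitting two groups (i.e. drawn from a single group): C(3,4) + C(3,4) + C(4,4) = 1.
By inclusion–exclusion: 210 − 85 + 1 = 126.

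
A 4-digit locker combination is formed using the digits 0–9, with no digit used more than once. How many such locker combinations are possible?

5040

This is a permutation of 4 out of 10: P(10,4) = 10!/6!.
10 × 9 × 8 × 7 = 5040.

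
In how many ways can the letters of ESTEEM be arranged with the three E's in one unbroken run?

Treat the 3 copies of E as a single block. The multiset to arrange is then {EEE, M, S, T}, 4 items in all.
All 4 items are distinct, so there are (4)! = 24 arrangements.

24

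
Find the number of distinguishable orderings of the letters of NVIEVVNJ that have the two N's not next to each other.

2520

Total arrangements of NVIEVVNJ: 8!/(3!·2!) = 3360.
If the two N's are adjacent, glue them into one block, leaving 7 items to arrange: (7)!/(3!) = 840 ways.
Hence 3360 − 840 = 2520.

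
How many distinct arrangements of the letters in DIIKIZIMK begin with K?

1680

With the first slot taken by K, it remains to arrange the other 8 letters (DIIIZIMK).
Those 8 letters have I appearing 4 times, giving (8)!/(4!) = 1680.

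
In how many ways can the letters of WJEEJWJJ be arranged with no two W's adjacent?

There are 8!/(4!·2!·2!) = 420 arrangements of WJEEJWJJ in total.
Arrangements with the W's together: treat WW as one letter, giving (7)!/(4!·2!) = 105.
Hence 420 − 105 = 315.

315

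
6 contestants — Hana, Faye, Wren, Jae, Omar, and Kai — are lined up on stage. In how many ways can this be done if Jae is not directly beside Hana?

Of the 6! = 720 arrangements, those with Jae and Hana adjacent number 2 × 5! = 240 (treat the pair as a block with 2 internal orders).
Complementary counting: 720 − 240 = 480.

480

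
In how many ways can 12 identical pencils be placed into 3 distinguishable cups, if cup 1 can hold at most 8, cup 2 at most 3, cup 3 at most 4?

Without the upper bounds there are C(14,2) = 91 ways to split 12 among 3 cups.
Subtract solutions that violate a single cap (substitute x_i' = x_i − (cap_i+1)): x_1 ≥ 9 gives C(5,2) = 10; x_2 ≥ 4 gives C(10,2) = 45; x_3 ≥ 5 gives C(9,2) = 36. Together 91.
Add back pairs where two caps are both exceeded: 0 + 0 + 10 = 10.
By inclusion–exclusion the count is 91 − 91 + 10 = 10.

10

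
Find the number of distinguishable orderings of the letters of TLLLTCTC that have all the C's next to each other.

140

Treat the 2 copies of C as a single block. The multiset to arrange is then {CC, L, L, L, T, T, T}, 7 items in all.
That gives (7)!/(3!·3!) = 140 arrangements.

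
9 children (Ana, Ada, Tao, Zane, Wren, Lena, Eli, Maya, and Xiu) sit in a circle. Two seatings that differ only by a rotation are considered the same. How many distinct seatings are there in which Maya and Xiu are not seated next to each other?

All circular seatings of 9 people number (8)! = 40320.
Those with Maya next to Xiu: fuse the pair into one unit and seat 8 units around a circle — 2·(7)! = 10080.
Subtracting, 40320 − 10080 = 30240.

30240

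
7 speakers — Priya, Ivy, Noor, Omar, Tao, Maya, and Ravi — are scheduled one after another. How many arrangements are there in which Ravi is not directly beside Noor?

There are 7! = 5040 arrangements in all. If Ravi and Noor are adjacent, merging them into one block gives 2·(6)! = 1440 arrangements.
So 5040 − 1440 = 3600 arrangements keep them apart.

3600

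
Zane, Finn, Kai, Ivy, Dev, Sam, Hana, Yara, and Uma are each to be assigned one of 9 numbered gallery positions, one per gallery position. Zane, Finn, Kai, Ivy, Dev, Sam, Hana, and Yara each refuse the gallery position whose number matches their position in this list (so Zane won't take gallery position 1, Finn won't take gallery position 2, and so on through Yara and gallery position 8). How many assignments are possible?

148329

Let Aᵢ (for 1 ≤ i ≤ 8) be the placements that put person i in their forbidden gallery position. Any j of these fix j positions, leaving (9−j)! ways to fill the rest, and there are C(8,j) ways to pick which j.
By inclusion–exclusion, the number of valid placements is Σ_{j=0}^{8} (−1)^j C(8,j)·(9−j)!.
Computing: 362880 − 322560 + 141120 − 40320 + 8400 − 1344 + 168 − 16 + 1 = 148329.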